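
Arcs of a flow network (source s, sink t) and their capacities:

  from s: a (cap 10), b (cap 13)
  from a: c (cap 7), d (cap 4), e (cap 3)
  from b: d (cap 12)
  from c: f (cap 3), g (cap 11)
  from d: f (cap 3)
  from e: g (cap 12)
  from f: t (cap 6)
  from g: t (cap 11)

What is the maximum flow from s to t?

13

Augment s→a→c→f→t: bottleneck 3, flow now 3.
Augment s→a→c→g→t: bottleneck 4, flow now 7.
Augment s→a→d→f→t: bottleneck 3, flow now 10.
Augment s→b→d→a→e→g→t: bottleneck 3, flow now 13. (uses reverse residual edge)
No augmenting path remains; maximum flow = 13.
In the residual graph, reachable from s: {s, b, d}.
Min-cut edges: s→a (10), d→f (3); capacity 10 + 3 = 13.
This cut is saturated, so no flow can exceed 13.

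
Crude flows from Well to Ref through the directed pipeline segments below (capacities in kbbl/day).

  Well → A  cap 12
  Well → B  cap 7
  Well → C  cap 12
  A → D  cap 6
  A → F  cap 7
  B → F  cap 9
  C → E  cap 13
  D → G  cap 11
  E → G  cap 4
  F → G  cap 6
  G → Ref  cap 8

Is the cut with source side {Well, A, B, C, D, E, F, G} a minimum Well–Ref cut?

Yes — it is a minimum cut (capacity 8).

Given cut capacity: 8 = 8.
Augment Well→A→D→G→Ref: bottleneck 6, flow now 6.
Augment Well→A→F→G→Ref: bottleneck 2, flow now 8.
No augmenting path remains; maximum flow = 8.
Cut capacity 8 equals the max flow, so it is a minimum cut.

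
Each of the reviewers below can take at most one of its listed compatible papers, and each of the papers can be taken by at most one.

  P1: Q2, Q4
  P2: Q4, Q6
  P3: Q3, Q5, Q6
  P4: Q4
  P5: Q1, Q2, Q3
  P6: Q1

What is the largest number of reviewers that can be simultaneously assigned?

6

Unit-capacity flow: source→left, listed edges, right→sink; max matching = max flow.
Augmenting path P1→Q2 (+1); matched 1.
Augmenting path P2→Q4 (+1); matched 2.
Augmenting path P3→Q3 (+1); matched 3.
Augmenting path P5→Q1 (+1); matched 4.
Augmenting path P4→Q4→P2→Q6 (+1); matched 5.
Augmenting path P6→Q1→P5→Q3→P3→Q5 (+1); matched 6.
No augmenting path remains; maximum matching = 6.
König certificate: {P1, P2, P3, P4, P5, P6} is a vertex cover of size 6 (every listed pair touches it), so no matching can be larger.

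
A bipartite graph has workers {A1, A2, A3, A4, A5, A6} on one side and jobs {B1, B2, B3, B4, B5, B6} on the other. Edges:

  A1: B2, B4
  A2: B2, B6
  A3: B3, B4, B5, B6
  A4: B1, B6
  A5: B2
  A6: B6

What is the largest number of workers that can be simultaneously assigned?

5

Unit-capacity flow: source→left, listed edges, right→sink; max matching = max flow.
Augmenting path A1→B2 (+1); matched 1.
Augmenting path A2→B6 (+1); matched 2.
Augmenting path A3→B3 (+1); matched 3.
Augmenting path A4→B1 (+1); matched 4.
Augmenting path A5→B2→A1→B4 (+1); matched 5.
No augmenting path remains; maximum matching = 5.
König certificate: {A1, A3, A4, B2, B6} is a vertex cover of size 5 (every listed pair touches it), so no matching can be larger.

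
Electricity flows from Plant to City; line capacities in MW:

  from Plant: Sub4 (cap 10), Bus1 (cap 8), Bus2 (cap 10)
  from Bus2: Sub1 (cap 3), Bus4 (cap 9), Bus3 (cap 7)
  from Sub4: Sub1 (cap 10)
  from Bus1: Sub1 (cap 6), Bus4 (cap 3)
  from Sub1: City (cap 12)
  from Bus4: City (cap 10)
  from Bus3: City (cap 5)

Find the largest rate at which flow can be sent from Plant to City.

Augment Plant→Bus2→Sub1→City: bottleneck 3, flow now 3.
Augment Plant→Bus2→Bus4→City: bottleneck 7, flow now 10.
Augment Plant→Sub4→Sub1→City: bottleneck 9, flow now 19.
Augment Plant→Bus1→Bus4→City: bottleneck 3, flow now 22.
Augment Plant→Sub4→Sub1→Bus2→Bus3→City: bottleneck 1, flow now 23. (uses reverse residual edge)
Augment Plant→Bus1→Sub1→Bus2→Bus3→City: bottleneck 2, flow now 25. (uses reverse residual edge)
No augmenting path remains; maximum flow = 25.
In the residual graph, reachable from Plant: {Plant, Sub4, Bus1, Sub1}.
Min-cut edges: Plant→Bus2 (10), Bus1→Bus4 (3), Sub1→City (12); capacity 10 + 3 + 12 = 25.
This cut is saturated, so no flow can exceed 25.

25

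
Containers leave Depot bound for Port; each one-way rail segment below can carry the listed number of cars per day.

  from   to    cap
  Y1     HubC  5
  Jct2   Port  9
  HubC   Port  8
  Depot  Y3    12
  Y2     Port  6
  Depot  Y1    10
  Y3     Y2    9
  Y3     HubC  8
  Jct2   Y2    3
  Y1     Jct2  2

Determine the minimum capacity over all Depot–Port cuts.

Augment Depot→Y3→Y2→Port: bottleneck 6, flow now 6.
Augment Depot→Y3→HubC→Port: bottleneck 6, flow now 12.
Augment Depot→Y1→Jct2→Port: bottleneck 2, flow now 14.
Augment Depot→Y1→HubC→Port: bottleneck 2, flow now 16.
No augmenting path remains; maximum flow = 16.
By max-flow min-cut, the minimum cut capacity equals the max flow.
In the residual graph, reachable from Depot: {Depot, Y3, Y1, Y2, HubC}.
Min-cut edges: Y1→Jct2 (2), Y2→Port (6), HubC→Port (8); capacity 2 + 6 + 8 = 16.

16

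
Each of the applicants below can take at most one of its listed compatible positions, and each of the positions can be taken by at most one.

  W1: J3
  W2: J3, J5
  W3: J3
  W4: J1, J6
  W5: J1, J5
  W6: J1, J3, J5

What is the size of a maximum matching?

4

Unit-capacity flow: source→left, listed edges, right→sink; max matching = max flow.
Augmenting path W1→J3 (+1); matched 1.
Augmenting path W2→J5 (+1); matched 2.
Augmenting path W4→J1 (+1); matched 3.
Augmenting path W5→J1→W4→J6 (+1); matched 4.
No augmenting path remains; maximum matching = 4.
König certificate: {W4, J1, J3, J5} is a vertex cover of size 4 (every listed pair touches it), so no matching can be larger.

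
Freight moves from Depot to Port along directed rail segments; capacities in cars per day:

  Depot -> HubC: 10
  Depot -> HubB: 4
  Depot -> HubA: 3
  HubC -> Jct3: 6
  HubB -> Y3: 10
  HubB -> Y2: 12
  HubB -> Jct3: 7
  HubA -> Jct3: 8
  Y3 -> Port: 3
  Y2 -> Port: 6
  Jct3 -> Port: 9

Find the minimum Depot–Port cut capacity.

13

Augment Depot→HubC→Jct3→Port: bottleneck 6, flow now 6.
Augment Depot→HubB→Y3→Port: bottleneck 3, flow now 9.
Augment Depot→HubB→Y2→Port: bottleneck 1, flow now 10.
Augment Depot→HubA→Jct3→Port: bottleneck 3, flow now 13.
No augmenting path remains; maximum flow = 13.
By max-flow min-cut, the minimum cut capacity equals the max flow.
In the residual graph, reachable from Depot: {Depot, HubC}.
Min-cut edges: Depot→HubB (4), Depot→HubA (3), HubC→Jct3 (6); capacity 4 + 3 + 6 = 13.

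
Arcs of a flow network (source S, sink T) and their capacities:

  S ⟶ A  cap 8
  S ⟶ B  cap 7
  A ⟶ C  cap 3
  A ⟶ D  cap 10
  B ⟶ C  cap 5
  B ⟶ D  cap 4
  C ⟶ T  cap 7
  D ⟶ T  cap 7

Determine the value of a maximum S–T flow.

Augment S→A→C→T: bottleneck 3, flow now 3.
Augment S→A→D→T: bottleneck 5, flow now 8.
Augment S→B→C→T: bottleneck 4, flow now 12.
Augment S→B→D→T: bottleneck 2, flow now 14.
No augmenting path remains; maximum flow = 14.
In the residual graph, reachable from S: {S, A, B, C, D}.
Min-cut edges: C→T (7), D→T (7); capacity 7 + 7 = 14.
This cut is saturated, so no flow can exceed 14.

14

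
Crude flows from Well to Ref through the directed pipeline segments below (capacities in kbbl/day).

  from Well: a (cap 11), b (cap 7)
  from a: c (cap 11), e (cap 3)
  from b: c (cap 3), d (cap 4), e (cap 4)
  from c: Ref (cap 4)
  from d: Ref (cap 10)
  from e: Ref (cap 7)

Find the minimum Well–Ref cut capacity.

Augment Well→a→c→Ref: bottleneck 4, flow now 4.
Augment Well→a→e→Ref: bottleneck 3, flow now 7.
Augment Well→b→d→Ref: bottleneck 4, flow now 11.
Augment Well→b→e→Ref: bottleneck 3, flow now 14.
No augmenting path remains; maximum flow = 14.
By max-flow min-cut, the minimum cut capacity equals the max flow.
In the residual graph, reachable from Well: {Well, a, c}.
Min-cut edges: Well→b (7), a→e (3), c→Ref (4); capacity 7 + 3 + 4 = 14.

14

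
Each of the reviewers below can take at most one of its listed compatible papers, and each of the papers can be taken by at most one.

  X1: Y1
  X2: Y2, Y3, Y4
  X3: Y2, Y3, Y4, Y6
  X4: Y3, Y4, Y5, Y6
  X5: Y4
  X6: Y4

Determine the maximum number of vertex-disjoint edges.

Unit-capacity flow: source→left, listed edges, right→sink; max matching = max flow.
Augmenting path X1→Y1 (+1); matched 1.
Augmenting path X2→Y2 (+1); matched 2.
Augmenting path X3→Y3 (+1); matched 3.
Augmenting path X4→Y4 (+1); matched 4.
Augmenting path X5→Y4→X4→Y5 (+1); matched 5.
No augmenting path remains; maximum matching = 5.
König certificate: {X1, X2, X3, X4, Y4} is a vertex cover of size 5 (every listed pair touches it), so no matching can be larger.

5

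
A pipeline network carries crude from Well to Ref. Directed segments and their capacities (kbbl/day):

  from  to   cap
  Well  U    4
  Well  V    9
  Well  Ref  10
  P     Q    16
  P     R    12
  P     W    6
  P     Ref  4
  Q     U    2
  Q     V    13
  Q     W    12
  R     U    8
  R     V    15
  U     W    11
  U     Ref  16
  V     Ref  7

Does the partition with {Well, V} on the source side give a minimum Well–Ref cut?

Given cut capacity: 4 + 10 + 7 = 21.
Augment Well→Ref: bottleneck 10, flow now 10.
Augment Well→U→Ref: bottleneck 4, flow now 14.
Augment Well→V→Ref: bottleneck 7, flow now 21.
No augmenting path remains; maximum flow = 21.
Cut capacity 21 equals the max flow, so it is a minimum cut.

Yes — it is a minimum cut (capacity 21).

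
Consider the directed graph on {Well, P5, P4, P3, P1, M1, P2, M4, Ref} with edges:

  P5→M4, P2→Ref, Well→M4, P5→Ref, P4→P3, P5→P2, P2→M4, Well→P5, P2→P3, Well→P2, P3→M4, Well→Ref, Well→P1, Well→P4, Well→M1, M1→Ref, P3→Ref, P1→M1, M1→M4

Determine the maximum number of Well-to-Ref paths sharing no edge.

5

Assign every edge capacity 1; by Menger, the answer equals the max flow.
Path Well→Ref (+1); total 1.
Path Well→P5→Ref (+1); total 2.
Path Well→M1→Ref (+1); total 3.
Path Well→P2→Ref (+1); total 4.
Path Well→P4→P3→Ref (+1); total 5.
No residual Well→Ref path; max flow = 5.
Certifying cut of size 5: {M1→Ref, Well→P2, Well→P4, Well→P5, Well→Ref}.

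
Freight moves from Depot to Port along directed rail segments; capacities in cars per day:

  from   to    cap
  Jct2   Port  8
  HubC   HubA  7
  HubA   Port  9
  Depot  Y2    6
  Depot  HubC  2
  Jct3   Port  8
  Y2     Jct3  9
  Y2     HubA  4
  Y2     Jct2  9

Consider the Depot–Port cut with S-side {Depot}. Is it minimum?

Yes — it is a minimum cut (capacity 8).

Given cut capacity: 6 + 2 = 8.
Augment Depot→Y2→HubA→Port: bottleneck 4, flow now 4.
Augment Depot→Y2→Jct3→Port: bottleneck 2, flow now 6.
Augment Depot→HubC→HubA→Port: bottleneck 2, flow now 8.
No augmenting path remains; maximum flow = 8.
Cut capacity 8 equals the max flow, so it is a minimum cut.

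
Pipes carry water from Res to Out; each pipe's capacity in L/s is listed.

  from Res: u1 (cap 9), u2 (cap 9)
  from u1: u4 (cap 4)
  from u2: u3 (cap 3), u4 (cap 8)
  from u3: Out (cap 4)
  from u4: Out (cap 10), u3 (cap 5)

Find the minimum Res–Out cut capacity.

Augment Res→u1→u4→Out: bottleneck 4, flow now 4.
Augment Res→u2→u3→Out: bottleneck 3, flow now 7.
Augment Res→u2→u4→Out: bottleneck 6, flow now 13.
No augmenting path remains; maximum flow = 13.
By max-flow min-cut, the minimum cut capacity equals the max flow.
In the residual graph, reachable from Res: {Res, u1}.
Min-cut edges: Res→u2 (9), u1→u4 (4); capacity 9 + 4 = 13.

13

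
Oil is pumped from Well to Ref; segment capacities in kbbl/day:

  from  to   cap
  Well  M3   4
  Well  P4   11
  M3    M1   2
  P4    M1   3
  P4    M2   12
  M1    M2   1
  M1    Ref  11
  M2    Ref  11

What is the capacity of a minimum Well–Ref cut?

Augment Well→M3→M1→Ref: bottleneck 2, flow now 2.
Augment Well→P4→M1→Ref: bottleneck 3, flow now 5.
Augment Well→P4→M2→Ref: bottleneck 8, flow now 13.
No augmenting path remains; maximum flow = 13.
By max-flow min-cut, the minimum cut capacity equals the max flow.
In the residual graph, reachable from Well: {Well, M3}.
Min-cut edges: Well→P4 (11), M3→M1 (2); capacity 11 + 2 = 13.

13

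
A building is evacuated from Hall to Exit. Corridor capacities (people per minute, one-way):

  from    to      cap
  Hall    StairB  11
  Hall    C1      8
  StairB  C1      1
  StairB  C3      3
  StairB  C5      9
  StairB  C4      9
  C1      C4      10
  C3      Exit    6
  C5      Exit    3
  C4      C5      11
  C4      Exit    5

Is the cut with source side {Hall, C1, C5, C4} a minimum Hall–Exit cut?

No — its capacity is 19, but the minimum cut has capacity 11.

Given cut capacity: 11 + 3 + 5 = 19.
Augment Hall→StairB→C3→Exit: bottleneck 3, flow now 3.
Augment Hall→StairB→C5→Exit: bottleneck 3, flow now 6.
Augment Hall→StairB→C4→Exit: bottleneck 5, flow now 11.
No augmenting path remains; maximum flow = 11.
In the residual graph, reachable from Hall: {Hall, StairB, C1, C5, C4}.
Min-cut edges: StairB→C3 (3), C5→Exit (3), C4→Exit (5); capacity 3 + 3 + 5 = 11.
Cut capacity 19 exceeds the max flow 11, so it is not minimum.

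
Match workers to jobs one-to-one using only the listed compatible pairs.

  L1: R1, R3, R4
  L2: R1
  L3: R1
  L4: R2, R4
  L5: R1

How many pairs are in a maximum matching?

3

Unit-capacity flow: source→left, listed edges, right→sink; max matching = max flow.
Augmenting path L1→R1 (+1); matched 1.
Augmenting path L4→R2 (+1); matched 2.
Augmenting path L2→R1→L1→R3 (+1); matched 3.
No augmenting path remains; maximum matching = 3.
König certificate: {L1, L4, R1} is a vertex cover of size 3 (every listed pair touches it), so no matching can be larger.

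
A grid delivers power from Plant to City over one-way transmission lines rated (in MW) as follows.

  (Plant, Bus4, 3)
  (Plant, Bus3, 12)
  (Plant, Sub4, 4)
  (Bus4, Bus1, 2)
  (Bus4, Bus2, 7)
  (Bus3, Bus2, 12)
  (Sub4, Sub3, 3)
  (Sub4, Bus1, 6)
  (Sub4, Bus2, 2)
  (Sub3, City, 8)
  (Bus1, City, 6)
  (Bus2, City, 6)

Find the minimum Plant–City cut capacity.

Augment Plant→Bus4→Bus1→City: bottleneck 2, flow now 2.
Augment Plant→Bus4→Bus2→City: bottleneck 1, flow now 3.
Augment Plant→Bus3→Bus2→City: bottleneck 5, flow now 8.
Augment Plant→Sub4→Sub3→City: bottleneck 3, flow now 11.
Augment Plant→Sub4→Bus1→City: bottleneck 1, flow now 12.
No augmenting path remains; maximum flow = 12.
By max-flow min-cut, the minimum cut capacity equals the max flow.
In the residual graph, reachable from Plant: {Plant, Bus4, Bus3, Bus2}.
Min-cut edges: Plant→Sub4 (4), Bus4→Bus1 (2), Bus2→City (6); capacity 4 + 2 + 6 = 12.

12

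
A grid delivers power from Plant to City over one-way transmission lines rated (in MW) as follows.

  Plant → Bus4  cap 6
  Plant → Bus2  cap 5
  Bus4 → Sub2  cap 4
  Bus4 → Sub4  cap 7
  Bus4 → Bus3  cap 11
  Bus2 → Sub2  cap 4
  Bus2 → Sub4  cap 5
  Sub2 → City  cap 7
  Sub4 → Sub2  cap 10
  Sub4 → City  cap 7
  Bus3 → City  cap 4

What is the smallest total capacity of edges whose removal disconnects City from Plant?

Augment Plant→Bus4→Sub2→City: bottleneck 4, flow now 4.
Augment Plant→Bus4→Sub4→City: bottleneck 2, flow now 6.
Augment Plant→Bus2→Sub2→City: bottleneck 3, flow now 9.
Augment Plant→Bus2→Sub4→City: bottleneck 2, flow now 11.
No augmenting path remains; maximum flow = 11.
By max-flow min-cut, the minimum cut capacity equals the max flow.
In the residual graph, reachable from Plant: {Plant}.
Min-cut edges: Plant→Bus4 (6), Plant→Bus2 (5); capacity 6 + 5 = 11.

11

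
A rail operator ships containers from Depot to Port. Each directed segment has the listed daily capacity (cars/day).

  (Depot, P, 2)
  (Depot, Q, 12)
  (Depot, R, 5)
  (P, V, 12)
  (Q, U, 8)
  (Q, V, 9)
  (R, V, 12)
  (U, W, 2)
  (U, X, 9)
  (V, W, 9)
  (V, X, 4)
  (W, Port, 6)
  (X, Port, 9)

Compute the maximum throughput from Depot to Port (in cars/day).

15

Augment Depot→P→V→W→Port: bottleneck 2, flow now 2.
Augment Depot→Q→U→W→Port: bottleneck 2, flow now 4.
Augment Depot→Q→U→X→Port: bottleneck 6, flow now 10.
Augment Depot→Q→V→W→Port: bottleneck 2, flow now 12.
Augment Depot→Q→V→X→Port: bottleneck 2, flow now 14.
Augment Depot→R→V→X→Port: bottleneck 1, flow now 15.
No augmenting path remains; maximum flow = 15.
In the residual graph, reachable from Depot: {Depot, P, Q, R, U, V, W, X}.
Min-cut edges: W→Port (6), X→Port (9); capacity 6 + 9 = 15.
This cut is saturated, so no flow can exceed 15.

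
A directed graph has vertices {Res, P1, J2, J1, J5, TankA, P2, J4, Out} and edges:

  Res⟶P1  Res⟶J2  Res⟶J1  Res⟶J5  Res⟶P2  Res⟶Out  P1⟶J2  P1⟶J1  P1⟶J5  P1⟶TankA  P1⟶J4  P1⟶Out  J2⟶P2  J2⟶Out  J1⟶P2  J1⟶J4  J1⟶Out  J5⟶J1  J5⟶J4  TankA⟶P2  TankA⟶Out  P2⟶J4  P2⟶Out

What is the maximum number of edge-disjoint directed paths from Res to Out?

Assign every edge capacity 1; by Menger, the answer equals the max flow.
Path Res→Out (+1); total 1.
Path Res→P1→Out (+1); total 2.
Path Res→J2→Out (+1); total 3.
Path Res→J1→Out (+1); total 4.
Path Res→P2→Out (+1); total 5.
No residual Res→Out path; max flow = 5.
Certifying cut of size 5: {J1→Out, P2→Out, Res→J2, Res→Out, Res→P1}.

5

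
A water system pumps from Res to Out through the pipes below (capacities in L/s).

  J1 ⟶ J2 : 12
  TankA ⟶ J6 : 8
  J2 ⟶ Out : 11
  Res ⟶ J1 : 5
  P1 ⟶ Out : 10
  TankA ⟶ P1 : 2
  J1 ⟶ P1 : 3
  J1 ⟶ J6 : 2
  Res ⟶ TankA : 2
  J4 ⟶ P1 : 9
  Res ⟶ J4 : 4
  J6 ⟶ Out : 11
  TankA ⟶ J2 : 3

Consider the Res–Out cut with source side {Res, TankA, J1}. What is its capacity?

Edges leaving {Res, TankA, J1}: Res→J4 (4), TankA→J6 (8), TankA→J2 (3), TankA→P1 (2), J1→J6 (2), J1→J2 (12), J1→P1 (3).
Cut capacity = 4 + 8 + 3 + 2 + 2 + 12 + 3 = 34.

34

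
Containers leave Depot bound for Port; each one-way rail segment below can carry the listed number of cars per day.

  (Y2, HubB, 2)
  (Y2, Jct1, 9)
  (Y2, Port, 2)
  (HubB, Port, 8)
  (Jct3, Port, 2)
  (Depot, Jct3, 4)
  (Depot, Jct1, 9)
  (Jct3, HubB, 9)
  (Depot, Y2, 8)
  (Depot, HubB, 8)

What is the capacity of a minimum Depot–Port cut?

12

Augment Depot→Jct3→Port: bottleneck 2, flow now 2.
Augment Depot→Y2→Port: bottleneck 2, flow now 4.
Augment Depot→HubB→Port: bottleneck 8, flow now 12.
No augmenting path remains; maximum flow = 12.
By max-flow min-cut, the minimum cut capacity equals the max flow.
In the residual graph, reachable from Depot: {Depot, Jct3, Y2, Jct1, HubB}.
Min-cut edges: Jct3→Port (2), Y2→Port (2), HubB→Port (8); capacity 2 + 2 + 8 = 12.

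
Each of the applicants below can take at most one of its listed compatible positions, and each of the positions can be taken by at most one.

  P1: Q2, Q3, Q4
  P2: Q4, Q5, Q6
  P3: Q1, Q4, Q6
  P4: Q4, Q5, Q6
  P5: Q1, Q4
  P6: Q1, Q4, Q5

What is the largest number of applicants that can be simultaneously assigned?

Unit-capacity flow: source→left, listed edges, right→sink; max matching = max flow.
Augmenting path P1→Q2 (+1); matched 1.
Augmenting path P2→Q4 (+1); matched 2.
Augmenting path P3→Q1 (+1); matched 3.
Augmenting path P4→Q5 (+1); matched 4.
Augmenting path P5→Q1→P3→Q6 (+1); matched 5.
No augmenting path remains; maximum matching = 5.
König certificate: {P1, Q1, Q4, Q5, Q6} is a vertex cover of size 5 (every listed pair touches it), so no matching can be larger.

5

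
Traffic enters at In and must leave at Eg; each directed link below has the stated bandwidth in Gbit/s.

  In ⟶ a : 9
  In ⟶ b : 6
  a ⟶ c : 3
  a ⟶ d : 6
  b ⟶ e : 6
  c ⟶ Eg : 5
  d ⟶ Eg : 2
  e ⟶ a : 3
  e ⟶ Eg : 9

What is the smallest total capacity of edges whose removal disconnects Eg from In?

11

Augment In→a→c→Eg: bottleneck 3, flow now 3.
Augment In→a→d→Eg: bottleneck 2, flow now 5.
Augment In→b→e→Eg: bottleneck 6, flow now 11.
No augmenting path remains; maximum flow = 11.
By max-flow min-cut, the minimum cut capacity equals the max flow.
In the residual graph, reachable from In: {In, a, d}.
Min-cut edges: In→b (6), a→c (3), d→Eg (2); capacity 6 + 3 + 2 = 11.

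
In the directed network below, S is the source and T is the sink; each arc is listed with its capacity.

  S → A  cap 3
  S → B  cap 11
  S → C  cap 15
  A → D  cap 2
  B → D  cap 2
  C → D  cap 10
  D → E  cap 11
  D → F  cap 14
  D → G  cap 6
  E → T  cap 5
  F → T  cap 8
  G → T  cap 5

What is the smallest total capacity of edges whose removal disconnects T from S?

14

Augment S→A→D→E→T: bottleneck 2, flow now 2.
Augment S→B→D→E→T: bottleneck 2, flow now 4.
Augment S→C→D→E→T: bottleneck 1, flow now 5.
Augment S→C→D→F→T: bottleneck 8, flow now 13.
Augment S→C→D→G→T: bottleneck 1, flow now 14.
No augmenting path remains; maximum flow = 14.
By max-flow min-cut, the minimum cut capacity equals the max flow.
In the residual graph, reachable from S: {S, A, B, C}.
Min-cut edges: A→D (2), B→D (2), C→D (10); capacity 2 + 2 + 10 = 14.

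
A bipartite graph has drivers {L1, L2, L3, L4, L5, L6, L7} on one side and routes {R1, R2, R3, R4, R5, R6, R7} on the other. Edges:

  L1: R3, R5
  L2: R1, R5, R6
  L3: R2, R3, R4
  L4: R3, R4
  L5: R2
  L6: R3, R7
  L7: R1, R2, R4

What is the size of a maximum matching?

Unit-capacity flow: source→left, listed edges, right→sink; max matching = max flow.
Augmenting path L1→R3 (+1); matched 1.
Augmenting path L2→R1 (+1); matched 2.
Augmenting path L3→R2 (+1); matched 3.
Augmenting path L4→R4 (+1); matched 4.
Augmenting path L6→R7 (+1); matched 5.
Augmenting path L7→R1→L2→R5 (+1); matched 6.
Augmenting path L5→R2→L3→R3→L1→R5→L2→R6 (+1); matched 7.
No augmenting path remains; maximum matching = 7.
König certificate: {L1, L2, L3, L4, L5, L6, L7} is a vertex cover of size 7 (every listed pair touches it), so no matching can be larger.

7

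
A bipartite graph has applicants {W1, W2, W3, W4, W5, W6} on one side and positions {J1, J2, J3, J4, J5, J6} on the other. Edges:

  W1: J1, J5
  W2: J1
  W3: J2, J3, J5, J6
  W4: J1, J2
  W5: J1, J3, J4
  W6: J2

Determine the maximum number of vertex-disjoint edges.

Unit-capacity flow: source→left, listed edges, right→sink; max matching = max flow.
Augmenting path W1→J1 (+1); matched 1.
Augmenting path W3→J2 (+1); matched 2.
Augmenting path W5→J3 (+1); matched 3.
Augmenting path W2→J1→W1→J5 (+1); matched 4.
Augmenting path W4→J2→W3→J6 (+1); matched 5.
No augmenting path remains; maximum matching = 5.
König certificate: {W1, W3, W5, J1, J2} is a vertex cover of size 5 (every listed pair touches it), so no matching can be larger.

5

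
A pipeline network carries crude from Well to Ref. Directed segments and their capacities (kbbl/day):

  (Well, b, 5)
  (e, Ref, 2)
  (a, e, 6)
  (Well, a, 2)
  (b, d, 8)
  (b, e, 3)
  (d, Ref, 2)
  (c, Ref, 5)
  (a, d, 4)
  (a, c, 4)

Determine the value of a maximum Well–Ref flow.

Augment Well→a→c→Ref: bottleneck 2, flow now 2.
Augment Well→b→d→Ref: bottleneck 2, flow now 4.
Augment Well→b→e→Ref: bottleneck 2, flow now 6.
No augmenting path remains; maximum flow = 6.
In the residual graph, reachable from Well: {Well, b, d, e}.
Min-cut edges: Well→a (2), d→Ref (2), e→Ref (2); capacity 2 + 2 + 2 = 6.
This cut is saturated, so no flow can exceed 6.

6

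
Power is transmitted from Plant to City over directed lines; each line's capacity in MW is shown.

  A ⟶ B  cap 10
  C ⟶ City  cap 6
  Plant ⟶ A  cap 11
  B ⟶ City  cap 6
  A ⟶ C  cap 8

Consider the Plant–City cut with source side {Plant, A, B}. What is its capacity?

14

Edges leaving {Plant, A, B}: A→C (8), B→City (6).
Cut capacity = 8 + 6 = 14.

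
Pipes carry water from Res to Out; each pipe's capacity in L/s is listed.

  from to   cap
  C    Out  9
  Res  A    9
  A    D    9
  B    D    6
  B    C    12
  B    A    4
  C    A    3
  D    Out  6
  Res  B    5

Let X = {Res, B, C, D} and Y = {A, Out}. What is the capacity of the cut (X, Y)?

Edges leaving {Res, B, C, D}: Res→A (9), B→A (4), C→A (3), C→Out (9), D→Out (6).
Cut capacity = 9 + 4 + 3 + 9 + 6 = 31.

31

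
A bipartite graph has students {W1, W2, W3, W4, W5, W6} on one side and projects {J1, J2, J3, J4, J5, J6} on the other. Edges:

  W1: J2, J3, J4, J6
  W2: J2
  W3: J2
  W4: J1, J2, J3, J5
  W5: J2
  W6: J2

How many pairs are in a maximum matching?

Unit-capacity flow: source→left, listed edges, right→sink; max matching = max flow.
Augmenting path W1→J2 (+1); matched 1.
Augmenting path W4→J1 (+1); matched 2.
Augmenting path W2→J2→W1→J3 (+1); matched 3.
No augmenting path remains; maximum matching = 3.
König certificate: {W1, W4, J2} is a vertex cover of size 3 (every listed pair touches it), so no matching can be larger.

3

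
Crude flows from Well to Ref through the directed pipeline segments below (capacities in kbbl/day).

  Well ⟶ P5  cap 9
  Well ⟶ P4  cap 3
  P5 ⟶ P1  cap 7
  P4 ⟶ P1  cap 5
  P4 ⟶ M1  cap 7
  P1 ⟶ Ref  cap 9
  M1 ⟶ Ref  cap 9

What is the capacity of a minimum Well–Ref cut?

10

Augment Well→P5→P1→Ref: bottleneck 7, flow now 7.
Augment Well→P4→P1→Ref: bottleneck 2, flow now 9.
Augment Well→P4→M1→Ref: bottleneck 1, flow now 10.
No augmenting path remains; maximum flow = 10.
By max-flow min-cut, the minimum cut capacity equals the max flow.
In the residual graph, reachable from Well: {Well, P5}.
Min-cut edges: Well→P4 (3), P5→P1 (7); capacity 3 + 7 = 10.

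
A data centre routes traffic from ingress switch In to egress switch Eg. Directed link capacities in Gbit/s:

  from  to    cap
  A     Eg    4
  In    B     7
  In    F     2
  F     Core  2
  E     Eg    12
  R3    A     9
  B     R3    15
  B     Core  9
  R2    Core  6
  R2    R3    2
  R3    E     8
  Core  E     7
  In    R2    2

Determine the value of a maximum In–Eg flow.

Augment In→R2→R3→A→Eg: bottleneck 2, flow now 2.
Augment In→F→Core→E→Eg: bottleneck 2, flow now 4.
Augment In→B→R3→A→Eg: bottleneck 2, flow now 6.
Augment In→B→R3→E→Eg: bottleneck 5, flow now 11.
No augmenting path remains; maximum flow = 11.
In the residual graph, reachable from In: {In}.
Min-cut edges: In→R2 (2), In→F (2), In→B (7); capacity 2 + 2 + 7 = 11.
This cut is saturated, so no flow can exceed 11.

11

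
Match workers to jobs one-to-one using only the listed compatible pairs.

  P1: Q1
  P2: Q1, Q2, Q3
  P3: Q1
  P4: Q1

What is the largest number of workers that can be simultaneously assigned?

2

Unit-capacity flow: source→left, listed edges, right→sink; max matching = max flow.
Augmenting path P1→Q1 (+1); matched 1.
Augmenting path P2→Q2 (+1); matched 2.
No augmenting path remains; maximum matching = 2.
König certificate: {P2, Q1} is a vertex cover of size 2 (every listed pair touches it), so no matching can be larger.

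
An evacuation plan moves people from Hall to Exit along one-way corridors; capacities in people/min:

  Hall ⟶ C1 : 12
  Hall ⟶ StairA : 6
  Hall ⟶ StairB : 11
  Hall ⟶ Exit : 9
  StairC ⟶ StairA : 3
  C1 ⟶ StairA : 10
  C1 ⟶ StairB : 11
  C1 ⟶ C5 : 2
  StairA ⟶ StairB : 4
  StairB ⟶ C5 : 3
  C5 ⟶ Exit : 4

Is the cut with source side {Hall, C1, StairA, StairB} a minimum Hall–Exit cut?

No — its capacity is 14, but the minimum cut has capacity 13.

Given cut capacity: 9 + 2 + 3 = 14.
Augment Hall→Exit: bottleneck 9, flow now 9.
Augment Hall→C1→C5→Exit: bottleneck 2, flow now 11.
Augment Hall→StairB→C5→Exit: bottleneck 2, flow now 13.
No augmenting path remains; maximum flow = 13.
In the residual graph, reachable from Hall: {Hall, C1, StairA, StairB, C5}.
Min-cut edges: Hall→Exit (9), C5→Exit (4); capacity 9 + 4 = 13.
Cut capacity 14 exceeds the max flow 13, so it is not minimum.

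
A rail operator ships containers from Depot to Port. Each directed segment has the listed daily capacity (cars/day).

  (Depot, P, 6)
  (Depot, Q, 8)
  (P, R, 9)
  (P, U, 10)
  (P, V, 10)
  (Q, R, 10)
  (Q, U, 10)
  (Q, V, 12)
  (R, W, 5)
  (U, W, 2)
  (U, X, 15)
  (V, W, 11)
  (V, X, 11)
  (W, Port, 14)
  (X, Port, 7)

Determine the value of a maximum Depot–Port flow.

Augment Depot→P→R→W→Port: bottleneck 5, flow now 5.
Augment Depot→P→U→W→Port: bottleneck 1, flow now 6.
Augment Depot→Q→U→W→Port: bottleneck 1, flow now 7.
Augment Depot→Q→U→X→Port: bottleneck 7, flow now 14.
No augmenting path remains; maximum flow = 14.
In the residual graph, reachable from Depot: {Depot}.
Min-cut edges: Depot→P (6), Depot→Q (8); capacity 6 + 8 = 14.
This cut is saturated, so no flow can exceed 14.

14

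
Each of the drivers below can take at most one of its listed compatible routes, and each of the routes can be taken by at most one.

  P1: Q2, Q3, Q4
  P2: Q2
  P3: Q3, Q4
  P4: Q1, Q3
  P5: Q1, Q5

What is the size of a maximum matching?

5

Unit-capacity flow: source→left, listed edges, right→sink; max matching = max flow.
Augmenting path P1→Q2 (+1); matched 1.
Augmenting path P3→Q3 (+1); matched 2.
Augmenting path P4→Q1 (+1); matched 3.
Augmenting path P5→Q5 (+1); matched 4.
Augmenting path P2→Q2→P1→Q4 (+1); matched 5.
No augmenting path remains; maximum matching = 5.
König certificate: {P1, P2, P3, P4, P5} is a vertex cover of size 5 (every listed pair touches it), so no matching can be larger.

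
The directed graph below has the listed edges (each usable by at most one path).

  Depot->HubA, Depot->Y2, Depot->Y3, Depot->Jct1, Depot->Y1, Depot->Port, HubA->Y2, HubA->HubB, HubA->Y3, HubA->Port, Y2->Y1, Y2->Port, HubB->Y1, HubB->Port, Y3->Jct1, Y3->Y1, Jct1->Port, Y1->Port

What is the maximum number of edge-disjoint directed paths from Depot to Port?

Assign every edge capacity 1; by Menger, the answer equals the max flow.
Path Depot→Port (+1); total 1.
Path Depot→HubA→Port (+1); total 2.
Path Depot→Y2→Port (+1); total 3.
Path Depot→Jct1→Port (+1); total 4.
Path Depot→Y1→Port (+1); total 5.
No residual Depot→Port path; max flow = 5.
Certifying cut of size 5: {Depot→HubA, Depot→Port, Depot→Y2, Jct1→Port, Y1→Port}.

5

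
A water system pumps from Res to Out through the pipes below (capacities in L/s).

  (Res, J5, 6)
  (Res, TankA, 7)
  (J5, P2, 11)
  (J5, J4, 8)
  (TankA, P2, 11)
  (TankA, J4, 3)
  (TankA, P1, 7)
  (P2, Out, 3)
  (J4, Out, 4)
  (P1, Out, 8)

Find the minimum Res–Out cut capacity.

13

Augment Res→J5→P2→Out: bottleneck 3, flow now 3.
Augment Res→J5→J4→Out: bottleneck 3, flow now 6.
Augment Res→TankA→J4→Out: bottleneck 1, flow now 7.
Augment Res→TankA→P1→Out: bottleneck 6, flow now 13.
No augmenting path remains; maximum flow = 13.
By max-flow min-cut, the minimum cut capacity equals the max flow.
In the residual graph, reachable from Res: {Res}.
Min-cut edges: Res→J5 (6), Res→TankA (7); capacity 6 + 7 = 13.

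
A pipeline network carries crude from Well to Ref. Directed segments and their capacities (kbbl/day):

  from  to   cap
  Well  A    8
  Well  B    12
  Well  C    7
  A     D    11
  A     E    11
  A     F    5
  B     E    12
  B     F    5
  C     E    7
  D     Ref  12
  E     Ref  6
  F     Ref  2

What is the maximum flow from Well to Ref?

Augment Well→A→D→Ref: bottleneck 8, flow now 8.
Augment Well→B→E→Ref: bottleneck 6, flow now 14.
Augment Well→B→F→Ref: bottleneck 2, flow now 16.
No augmenting path remains; maximum flow = 16.
In the residual graph, reachable from Well: {Well, B, C, E, F}.
Min-cut edges: Well→A (8), E→Ref (6), F→Ref (2); capacity 8 + 6 + 2 = 16.
This cut is saturated, so no flow can exceed 16.

16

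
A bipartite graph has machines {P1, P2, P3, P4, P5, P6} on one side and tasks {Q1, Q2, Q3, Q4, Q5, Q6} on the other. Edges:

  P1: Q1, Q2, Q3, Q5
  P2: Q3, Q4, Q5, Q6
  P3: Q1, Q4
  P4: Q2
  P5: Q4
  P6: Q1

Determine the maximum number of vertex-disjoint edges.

5

Unit-capacity flow: source→left, listed edges, right→sink; max matching = max flow.
Augmenting path P1→Q1 (+1); matched 1.
Augmenting path P2→Q3 (+1); matched 2.
Augmenting path P3→Q4 (+1); matched 3.
Augmenting path P4→Q2 (+1); matched 4.
Augmenting path P6→Q1→P1→Q5 (+1); matched 5.
No augmenting path remains; maximum matching = 5.
König certificate: {P1, P2, P4, Q1, Q4} is a vertex cover of size 5 (every listed pair touches it), so no matching can be larger.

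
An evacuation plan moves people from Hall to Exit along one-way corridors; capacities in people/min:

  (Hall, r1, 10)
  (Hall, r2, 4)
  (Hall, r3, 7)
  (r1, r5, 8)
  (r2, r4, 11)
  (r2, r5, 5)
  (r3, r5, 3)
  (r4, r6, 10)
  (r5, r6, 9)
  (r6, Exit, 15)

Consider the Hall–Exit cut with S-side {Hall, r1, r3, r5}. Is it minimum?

Yes — it is a minimum cut (capacity 13).

Given cut capacity: 4 + 9 = 13.
Augment Hall→r1→r5→r6→Exit: bottleneck 8, flow now 8.
Augment Hall→r2→r4→r6→Exit: bottleneck 4, flow now 12.
Augment Hall→r3→r5→r6→Exit: bottleneck 1, flow now 13.
No augmenting path remains; maximum flow = 13.
Cut capacity 13 equals the max flow, so it is a minimum cut.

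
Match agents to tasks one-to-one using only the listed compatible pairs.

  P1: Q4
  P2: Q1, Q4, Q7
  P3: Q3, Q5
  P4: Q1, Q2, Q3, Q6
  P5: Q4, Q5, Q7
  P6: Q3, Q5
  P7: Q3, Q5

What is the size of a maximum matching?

6

Unit-capacity flow: source→left, listed edges, right→sink; max matching = max flow.
Augmenting path P1→Q4 (+1); matched 1.
Augmenting path P2→Q1 (+1); matched 2.
Augmenting path P3→Q3 (+1); matched 3.
Augmenting path P4→Q2 (+1); matched 4.
Augmenting path P5→Q5 (+1); matched 5.
Augmenting path P6→Q5→P5→Q7 (+1); matched 6.
No augmenting path remains; maximum matching = 6.
König certificate: {P1, P2, P4, P5, Q3, Q5} is a vertex cover of size 6 (every listed pair touches it), so no matching can be larger.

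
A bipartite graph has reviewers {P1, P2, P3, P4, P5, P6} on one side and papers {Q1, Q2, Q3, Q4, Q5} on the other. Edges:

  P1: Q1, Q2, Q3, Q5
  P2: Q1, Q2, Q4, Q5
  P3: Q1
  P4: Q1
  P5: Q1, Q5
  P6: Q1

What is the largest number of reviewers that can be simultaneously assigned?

Unit-capacity flow: source→left, listed edges, right→sink; max matching = max flow.
Augmenting path P1→Q1 (+1); matched 1.
Augmenting path P2→Q2 (+1); matched 2.
Augmenting path P5→Q5 (+1); matched 3.
Augmenting path P3→Q1→P1→Q3 (+1); matched 4.
No augmenting path remains; maximum matching = 4.
König certificate: {P1, P2, P5, Q1} is a vertex cover of size 4 (every listed pair touches it), so no matching can be larger.

4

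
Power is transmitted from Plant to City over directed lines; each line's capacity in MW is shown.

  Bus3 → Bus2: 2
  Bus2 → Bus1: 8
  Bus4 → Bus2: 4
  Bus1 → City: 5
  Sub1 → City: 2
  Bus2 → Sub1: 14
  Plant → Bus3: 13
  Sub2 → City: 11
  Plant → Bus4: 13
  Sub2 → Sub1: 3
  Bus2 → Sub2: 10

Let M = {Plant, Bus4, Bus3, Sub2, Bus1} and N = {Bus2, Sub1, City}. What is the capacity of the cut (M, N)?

Edges leaving {Plant, Bus4, Bus3, Sub2, Bus1}: Bus4→Bus2 (4), Bus3→Bus2 (2), Sub2→Sub1 (3), Sub2→City (11), Bus1→City (5).
Cut capacity = 4 + 2 + 3 + 11 + 5 = 25.

25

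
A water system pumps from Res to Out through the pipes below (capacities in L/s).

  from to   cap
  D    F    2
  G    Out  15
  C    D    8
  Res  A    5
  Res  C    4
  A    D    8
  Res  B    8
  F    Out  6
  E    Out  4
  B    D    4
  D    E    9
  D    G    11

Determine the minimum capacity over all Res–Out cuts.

Augment Res→A→D→E→Out: bottleneck 4, flow now 4.
Augment Res→A→D→F→Out: bottleneck 1, flow now 5.
Augment Res→B→D→F→Out: bottleneck 1, flow now 6.
Augment Res→B→D→G→Out: bottleneck 3, flow now 9.
Augment Res→C→D→G→Out: bottleneck 4, flow now 13.
No augmenting path remains; maximum flow = 13.
By max-flow min-cut, the minimum cut capacity equals the max flow.
In the residual graph, reachable from Res: {Res, B}.
Min-cut edges: Res→A (5), Res→C (4), B→D (4); capacity 5 + 4 + 4 = 13.

13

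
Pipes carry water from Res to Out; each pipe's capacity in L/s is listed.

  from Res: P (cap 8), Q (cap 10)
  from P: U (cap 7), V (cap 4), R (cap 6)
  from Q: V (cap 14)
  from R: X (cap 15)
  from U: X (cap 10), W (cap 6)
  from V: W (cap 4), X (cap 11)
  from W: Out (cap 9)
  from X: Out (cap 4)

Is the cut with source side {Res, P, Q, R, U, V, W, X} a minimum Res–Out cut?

Yes — it is a minimum cut (capacity 13).

Given cut capacity: 9 + 4 = 13.
Augment Res→P→R→X→Out: bottleneck 4, flow now 4.
Augment Res→P→U→W→Out: bottleneck 4, flow now 8.
Augment Res→Q→V→W→Out: bottleneck 4, flow now 12.
Augment Res→Q→V→X→R→P→U→W→Out: bottleneck 1, flow now 13. (uses reverse residual edge)
No augmenting path remains; maximum flow = 13.
Cut capacity 13 equals the max flow, so it is a minimum cut.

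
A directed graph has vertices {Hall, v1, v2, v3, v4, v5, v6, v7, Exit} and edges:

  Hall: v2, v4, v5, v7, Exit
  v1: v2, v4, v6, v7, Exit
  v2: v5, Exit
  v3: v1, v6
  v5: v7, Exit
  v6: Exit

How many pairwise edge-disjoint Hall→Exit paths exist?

3

Assign every edge capacity 1; by Menger, the answer equals the max flow.
Path Hall→Exit (+1); total 1.
Path Hall→v2→Exit (+1); total 2.
Path Hall→v5→Exit (+1); total 3.
No residual Hall→Exit path; max flow = 3.
Certifying cut of size 3: {Hall→Exit, Hall→v2, Hall→v5}.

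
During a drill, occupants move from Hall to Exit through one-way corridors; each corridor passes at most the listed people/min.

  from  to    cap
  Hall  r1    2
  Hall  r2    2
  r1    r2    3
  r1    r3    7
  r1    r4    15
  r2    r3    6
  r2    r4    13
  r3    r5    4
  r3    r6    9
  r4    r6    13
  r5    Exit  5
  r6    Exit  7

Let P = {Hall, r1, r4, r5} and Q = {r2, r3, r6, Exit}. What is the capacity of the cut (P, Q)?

30

Edges leaving {Hall, r1, r4, r5}: Hall→r2 (2), r1→r2 (3), r1→r3 (7), r4→r6 (13), r5→Exit (5).
Cut capacity = 2 + 3 + 7 + 13 + 5 = 30.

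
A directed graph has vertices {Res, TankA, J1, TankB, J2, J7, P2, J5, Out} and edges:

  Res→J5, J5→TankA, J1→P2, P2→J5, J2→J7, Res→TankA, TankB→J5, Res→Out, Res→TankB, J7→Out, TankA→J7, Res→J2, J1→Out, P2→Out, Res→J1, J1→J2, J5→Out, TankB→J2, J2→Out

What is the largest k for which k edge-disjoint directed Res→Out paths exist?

Assign every edge capacity 1; by Menger, the answer equals the max flow.
Path Res→Out (+1); total 1.
Path Res→J1→Out (+1); total 2.
Path Res→J2→Out (+1); total 3.
Path Res→J5→Out (+1); total 4.
Path Res→TankA→J7→Out (+1); total 5.
No residual Res→Out path; max flow = 5.
Certifying cut of size 5: {J2→Out, J5→Out, J7→Out, Res→J1, Res→Out}.

5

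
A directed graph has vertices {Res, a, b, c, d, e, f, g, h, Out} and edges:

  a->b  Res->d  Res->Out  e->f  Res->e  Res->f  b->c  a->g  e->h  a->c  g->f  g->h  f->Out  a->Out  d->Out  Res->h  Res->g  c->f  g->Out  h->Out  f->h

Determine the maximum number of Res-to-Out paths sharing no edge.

Assign every edge capacity 1; by Menger, the answer equals the max flow.
Path Res→Out (+1); total 1.
Path Res→d→Out (+1); total 2.
Path Res→f→Out (+1); total 3.
Path Res→g→Out (+1); total 4.
Path Res→h→Out (+1); total 5.
No residual Res→Out path; max flow = 5.
Certifying cut of size 5: {Res→Out, Res→d, Res→g, f→Out, h→Out}.

5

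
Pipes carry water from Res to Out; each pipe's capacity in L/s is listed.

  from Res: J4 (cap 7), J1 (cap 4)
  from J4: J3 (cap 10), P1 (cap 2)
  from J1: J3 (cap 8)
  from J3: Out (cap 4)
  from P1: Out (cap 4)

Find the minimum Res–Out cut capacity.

Augment Res→J4→J3→Out: bottleneck 4, flow now 4.
Augment Res→J4→P1→Out: bottleneck 2, flow now 6.
No augmenting path remains; maximum flow = 6.
By max-flow min-cut, the minimum cut capacity equals the max flow.
In the residual graph, reachable from Res: {Res, J4, J1, J3}.
Min-cut edges: J4→P1 (2), J3→Out (4); capacity 2 + 4 = 6.

6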